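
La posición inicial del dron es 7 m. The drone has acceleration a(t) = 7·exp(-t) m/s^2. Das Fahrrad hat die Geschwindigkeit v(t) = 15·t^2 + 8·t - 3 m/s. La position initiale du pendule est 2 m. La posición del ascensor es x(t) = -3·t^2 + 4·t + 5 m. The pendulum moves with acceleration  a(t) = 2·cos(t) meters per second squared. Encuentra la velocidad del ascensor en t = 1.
Partiendo de la posición x(t) = -3·t^2 + 4·t + 5, tomamos 1 derivada. La derivada de la posición da la velocidad: v(t) = 4 - 6·t. De la ecuación de la velocidad v(t) = 4 - 6·t, sustituimos t = 1 para obtener v = -2.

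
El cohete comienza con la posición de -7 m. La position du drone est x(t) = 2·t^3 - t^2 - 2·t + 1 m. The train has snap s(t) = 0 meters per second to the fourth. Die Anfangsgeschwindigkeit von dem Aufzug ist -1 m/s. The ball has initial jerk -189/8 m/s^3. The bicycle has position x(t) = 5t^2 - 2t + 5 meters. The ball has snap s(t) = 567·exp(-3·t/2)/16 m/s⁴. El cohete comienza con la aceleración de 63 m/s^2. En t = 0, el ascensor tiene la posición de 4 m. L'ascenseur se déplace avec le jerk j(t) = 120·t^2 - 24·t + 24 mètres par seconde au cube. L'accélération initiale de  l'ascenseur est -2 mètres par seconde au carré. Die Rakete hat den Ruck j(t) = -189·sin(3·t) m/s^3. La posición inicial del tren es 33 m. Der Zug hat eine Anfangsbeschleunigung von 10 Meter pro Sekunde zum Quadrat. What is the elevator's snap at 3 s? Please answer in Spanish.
Partiendo de la sacudida j(t) = 120·t^2 - 24·t + 24, tomamos 1 derivada. La derivada de la sacudida da el snap: s(t) = 240·t - 24. Usando s(t) = 240·t - 24 y sustituyendo t = 3, encontramos s = 696.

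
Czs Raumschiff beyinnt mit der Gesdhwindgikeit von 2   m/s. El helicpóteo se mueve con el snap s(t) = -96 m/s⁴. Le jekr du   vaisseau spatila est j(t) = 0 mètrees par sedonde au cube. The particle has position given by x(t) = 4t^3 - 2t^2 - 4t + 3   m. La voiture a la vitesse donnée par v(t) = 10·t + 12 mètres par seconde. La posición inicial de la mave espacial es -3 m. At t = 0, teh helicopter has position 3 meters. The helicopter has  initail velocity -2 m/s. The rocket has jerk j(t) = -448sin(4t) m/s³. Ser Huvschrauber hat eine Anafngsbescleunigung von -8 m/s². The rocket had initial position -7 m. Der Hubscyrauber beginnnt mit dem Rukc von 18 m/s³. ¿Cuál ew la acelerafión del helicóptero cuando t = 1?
Necesitamos integrar nuestra ecuación del snap s(t) = -96 2 veces. La antiderivada del snap, con j(0) = 18, da la sacudida: j(t) = 18 - 96·t. Tomando ∫j(t)dt y aplicando a(0) = -8, encontramos a(t) = -48·t^2 + 18·t - 8. Tenemos la aceleración a(t) = -48·t^2 + 18·t - 8. Sustituyendo t = 1: a(1) = -38.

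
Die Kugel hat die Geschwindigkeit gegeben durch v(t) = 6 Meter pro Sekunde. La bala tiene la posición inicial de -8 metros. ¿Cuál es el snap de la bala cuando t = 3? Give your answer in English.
We must differentiate our velocity equation v(t) = 6 3 times. Differentiating velocity, we get acceleration: a(t) = 0. Taking d/dt of a(t), we find j(t) = 0. Taking d/dt of j(t), we find s(t) = 0. Using s(t) = 0 and substituting t = 3, we find s = 0.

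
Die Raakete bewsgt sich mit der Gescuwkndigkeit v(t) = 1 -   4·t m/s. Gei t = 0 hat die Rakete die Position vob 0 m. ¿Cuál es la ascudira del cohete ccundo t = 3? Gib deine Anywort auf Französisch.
Nous devons dériver notre équation de la vitesse v(t) = 1 - 4·t 2 fois. En prenant d/dt de v(t), nous trouvons a(t) = -4. En dérivant l'accélération, nous obtenons le jerk: j(t) = 0. En utilisant j(t) = 0 et en substituant t = 3, nous trouvons j = 0.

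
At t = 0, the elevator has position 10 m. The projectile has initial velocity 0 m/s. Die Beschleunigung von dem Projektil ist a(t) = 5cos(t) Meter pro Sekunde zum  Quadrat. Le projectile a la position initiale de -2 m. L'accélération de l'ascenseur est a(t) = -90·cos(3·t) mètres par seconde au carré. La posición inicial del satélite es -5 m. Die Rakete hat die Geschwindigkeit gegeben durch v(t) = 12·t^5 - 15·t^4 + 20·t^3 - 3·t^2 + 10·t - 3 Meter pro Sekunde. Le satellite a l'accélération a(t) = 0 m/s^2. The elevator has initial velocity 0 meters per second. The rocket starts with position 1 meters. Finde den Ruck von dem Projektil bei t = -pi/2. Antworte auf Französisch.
En partant de l'accélération a(t) = 5·cos(t), nous prenons 1 dérivée. En prenant d/dt de a(t), nous trouvons j(t) = -5·sin(t). De l'équation du jerk j(t) = -5·sin(t), nous substituons t = -pi/2 pour obtenir j = 5.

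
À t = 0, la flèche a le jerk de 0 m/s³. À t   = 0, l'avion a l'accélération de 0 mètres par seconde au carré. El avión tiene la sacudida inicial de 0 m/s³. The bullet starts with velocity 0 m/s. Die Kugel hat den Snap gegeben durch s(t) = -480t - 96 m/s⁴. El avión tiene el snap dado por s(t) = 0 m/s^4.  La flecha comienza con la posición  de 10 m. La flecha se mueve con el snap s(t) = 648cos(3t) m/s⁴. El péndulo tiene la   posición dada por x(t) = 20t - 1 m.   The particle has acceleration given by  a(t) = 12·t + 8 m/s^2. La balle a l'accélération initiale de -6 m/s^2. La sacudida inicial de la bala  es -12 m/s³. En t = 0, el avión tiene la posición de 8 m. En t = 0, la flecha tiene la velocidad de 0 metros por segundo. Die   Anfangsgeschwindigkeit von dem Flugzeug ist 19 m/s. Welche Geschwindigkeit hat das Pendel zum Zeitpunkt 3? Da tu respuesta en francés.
Pour résoudre ceci, nous devons prendre 1 dérivée de notre équation de la position x(t) = 20·t - 1. En prenant d/dt de x(t), nous trouvons v(t) = 20. En utilisant v(t) = 20 et en substituant t = 3, nous trouvons v = 20.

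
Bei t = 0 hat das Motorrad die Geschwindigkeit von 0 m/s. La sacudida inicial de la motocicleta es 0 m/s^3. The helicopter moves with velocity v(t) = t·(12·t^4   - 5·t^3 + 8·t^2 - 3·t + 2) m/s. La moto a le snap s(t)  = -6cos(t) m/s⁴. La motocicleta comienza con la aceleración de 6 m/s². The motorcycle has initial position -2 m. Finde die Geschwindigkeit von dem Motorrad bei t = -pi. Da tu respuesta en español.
Debemos encontrar la antiderivada de nuestra ecuación del snap s(t) = -6·cos(t) 3 veces. Tomando ∫s(t)dt y aplicando j(0) = 0, encontramos j(t) = -6·sin(t). La antiderivada de la sacudida, con a(0) = 6, da la aceleración: a(t) = 6·cos(t). Tomando ∫a(t)dt y aplicando v(0) = 0, encontramos v(t) = 6·sin(t). De la ecuación de la velocidad v(t) = 6·sin(t), sustituimos t = -pi para obtener v = 0.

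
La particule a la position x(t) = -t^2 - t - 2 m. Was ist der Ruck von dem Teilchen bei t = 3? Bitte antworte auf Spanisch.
Debemos derivar nuestra ecuación de la posición x(t) = -t^2 - t - 2 3 veces. Derivando la posición, obtenemos la velocidad: v(t) = -2·t - 1. La derivada de la velocidad da la aceleración: a(t) = -2. Derivando la aceleración, obtenemos la sacudida: j(t) = 0. De la ecuación de la sacudida j(t) = 0, sustituimos t = 3 para obtener j = 0.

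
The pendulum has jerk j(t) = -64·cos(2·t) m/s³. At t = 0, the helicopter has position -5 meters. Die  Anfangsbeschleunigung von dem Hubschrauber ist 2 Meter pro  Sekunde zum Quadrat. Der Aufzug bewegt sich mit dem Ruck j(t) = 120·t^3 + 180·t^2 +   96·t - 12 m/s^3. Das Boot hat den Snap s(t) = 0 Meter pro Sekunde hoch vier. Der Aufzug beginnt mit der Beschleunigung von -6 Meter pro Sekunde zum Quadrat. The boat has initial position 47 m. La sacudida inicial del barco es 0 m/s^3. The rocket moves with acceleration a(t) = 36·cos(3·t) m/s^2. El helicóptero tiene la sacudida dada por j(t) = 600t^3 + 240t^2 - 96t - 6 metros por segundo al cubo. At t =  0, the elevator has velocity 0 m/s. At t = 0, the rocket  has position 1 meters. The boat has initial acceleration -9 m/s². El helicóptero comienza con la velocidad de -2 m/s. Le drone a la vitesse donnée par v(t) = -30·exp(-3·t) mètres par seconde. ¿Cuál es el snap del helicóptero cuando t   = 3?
Partiendo de la sacudida j(t) = 600·t^3 + 240·t^2 - 96·t - 6, tomamos 1 derivada. La derivada de la sacudida da el snap: s(t) = 1800·t^2 + 480·t - 96. Usando s(t) = 1800·t^2 + 480·t - 96 y sustituyendo t = 3, encontramos s = 17544.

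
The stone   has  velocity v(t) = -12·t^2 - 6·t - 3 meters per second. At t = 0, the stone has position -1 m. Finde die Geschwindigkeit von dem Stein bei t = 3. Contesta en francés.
De l'équation de la vitesse v(t) = -12·t^2 - 6·t - 3, nous substituons t = 3 pour obtenir v = -129.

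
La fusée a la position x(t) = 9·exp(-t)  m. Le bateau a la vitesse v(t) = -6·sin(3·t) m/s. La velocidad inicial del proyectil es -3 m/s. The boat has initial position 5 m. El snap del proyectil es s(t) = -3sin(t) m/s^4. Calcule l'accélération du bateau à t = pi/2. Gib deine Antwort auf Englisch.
We must differentiate our velocity equation v(t) = -6·sin(3·t) 1 time. Taking d/dt of v(t), we find a(t) = -18·cos(3·t). From the given acceleration equation a(t) = -18·cos(3·t), we substitute t = pi/2 to get a = 0.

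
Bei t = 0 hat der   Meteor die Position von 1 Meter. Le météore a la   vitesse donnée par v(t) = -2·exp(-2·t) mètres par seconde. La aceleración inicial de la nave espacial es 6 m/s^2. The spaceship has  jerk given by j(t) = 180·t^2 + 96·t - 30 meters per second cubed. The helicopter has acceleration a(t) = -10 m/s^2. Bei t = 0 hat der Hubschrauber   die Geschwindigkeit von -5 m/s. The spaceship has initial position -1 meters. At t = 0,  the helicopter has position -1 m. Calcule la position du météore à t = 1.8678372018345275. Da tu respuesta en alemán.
Wir müssen unsere Gleichung für die Geschwindigkeit v(t) = -2·exp(-2·t) 1-mal integrieren. Das Integral von der Geschwindigkeit ist die Position. Mit x(0) = 1 erhalten wir x(t) = exp(-2·t). Wir haben die Position x(t) = exp(-2·t). Durch Einsetzen von t = 1.8678372018345275: x(1.8678372018345275) = 0.0238570763423676.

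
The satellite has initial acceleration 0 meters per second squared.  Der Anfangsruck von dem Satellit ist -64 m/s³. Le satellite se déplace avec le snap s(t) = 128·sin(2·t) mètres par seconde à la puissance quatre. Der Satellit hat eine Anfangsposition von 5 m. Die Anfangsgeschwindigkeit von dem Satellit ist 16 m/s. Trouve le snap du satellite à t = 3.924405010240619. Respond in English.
Using s(t) = 128·sin(2·t) and substituting t = 3.924405010240619, we find s = 127.998288286303.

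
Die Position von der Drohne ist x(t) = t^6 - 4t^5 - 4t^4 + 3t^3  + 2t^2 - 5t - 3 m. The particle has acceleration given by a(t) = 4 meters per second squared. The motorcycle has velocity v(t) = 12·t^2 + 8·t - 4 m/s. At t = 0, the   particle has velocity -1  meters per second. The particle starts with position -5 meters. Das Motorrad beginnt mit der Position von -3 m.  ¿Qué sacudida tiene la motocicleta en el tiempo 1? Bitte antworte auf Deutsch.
Um dies zu lösen, müssen wir 2 Ableitungen unserer Gleichung für die Geschwindigkeit v(t) = 12·t^2 + 8·t - 4 nehmen. Die Ableitung von der Geschwindigkeit ergibt die Beschleunigung: a(t) = 24·t + 8. Durch Ableiten von der Beschleunigung erhalten wir den Ruck: j(t) = 24. Aus der Gleichung für den Ruck j(t) = 24, setzen wir t = 1 ein und erhalten j = 24.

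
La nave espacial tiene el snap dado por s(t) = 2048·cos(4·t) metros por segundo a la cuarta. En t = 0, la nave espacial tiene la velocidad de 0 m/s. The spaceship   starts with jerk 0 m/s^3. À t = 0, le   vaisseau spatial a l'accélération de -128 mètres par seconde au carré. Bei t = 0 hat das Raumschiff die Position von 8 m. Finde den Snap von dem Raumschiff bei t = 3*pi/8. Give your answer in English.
Using s(t) = 2048·cos(4·t) and substituting t = 3*pi/8, we find s = 0.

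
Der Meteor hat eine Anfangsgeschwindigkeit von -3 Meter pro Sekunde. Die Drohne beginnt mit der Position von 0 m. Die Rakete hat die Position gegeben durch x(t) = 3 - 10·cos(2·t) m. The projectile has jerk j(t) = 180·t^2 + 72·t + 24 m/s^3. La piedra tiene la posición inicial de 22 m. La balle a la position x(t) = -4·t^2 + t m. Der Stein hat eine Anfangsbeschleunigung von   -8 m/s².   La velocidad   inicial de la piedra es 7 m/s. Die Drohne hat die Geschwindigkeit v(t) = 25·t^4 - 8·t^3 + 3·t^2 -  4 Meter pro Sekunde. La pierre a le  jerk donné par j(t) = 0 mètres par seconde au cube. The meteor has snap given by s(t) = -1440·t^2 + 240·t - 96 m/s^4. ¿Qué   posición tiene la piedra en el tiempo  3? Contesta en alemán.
Wir müssen unsere Gleichung für den Ruck j(t) = 0 3-mal integrieren. Das Integral von dem Ruck, mit a(0) = -8, ergibt die Beschleunigung: a(t) = -8. Die Stammfunktion von der Beschleunigung ist die Geschwindigkeit. Mit v(0) = 7 erhalten wir v(t) = 7 - 8·t. Mit ∫v(t)dt und Anwendung von x(0) = 22, finden wir x(t) = -4·t^2 + 7·t + 22. Wir haben die Position x(t) = -4·t^2 + 7·t + 22. Durch Einsetzen von t = 3: x(3) = 7.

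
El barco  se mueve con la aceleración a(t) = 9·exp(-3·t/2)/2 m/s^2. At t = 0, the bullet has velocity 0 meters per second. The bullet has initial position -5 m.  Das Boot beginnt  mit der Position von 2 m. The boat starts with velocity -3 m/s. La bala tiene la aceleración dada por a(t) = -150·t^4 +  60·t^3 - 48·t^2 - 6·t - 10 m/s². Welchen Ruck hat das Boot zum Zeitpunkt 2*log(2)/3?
Wir müssen unsere Gleichung für die Beschleunigung a(t) = 9·exp(-3·t/2)/2 1-mal ableiten. Die Ableitung von der Beschleunigung ergibt den Ruck: j(t) = -27·exp(-3·t/2)/4. Aus der Gleichung für den Ruck j(t) = -27·exp(-3·t/2)/4, setzen wir t = 2*log(2)/3 ein und erhalten j = -27/8.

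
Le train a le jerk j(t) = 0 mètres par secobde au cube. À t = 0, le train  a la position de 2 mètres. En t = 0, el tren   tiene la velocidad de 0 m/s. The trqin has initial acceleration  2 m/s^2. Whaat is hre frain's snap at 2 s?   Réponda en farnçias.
Pour résoudre ceci, nous devons prendre 1 dérivée de notre équation du jerk j(t) = 0. En dérivant le jerk, nous obtenons le snap: s(t) = 0. En utilisant s(t) = 0 et en substituant t = 2, nous trouvons s = 0.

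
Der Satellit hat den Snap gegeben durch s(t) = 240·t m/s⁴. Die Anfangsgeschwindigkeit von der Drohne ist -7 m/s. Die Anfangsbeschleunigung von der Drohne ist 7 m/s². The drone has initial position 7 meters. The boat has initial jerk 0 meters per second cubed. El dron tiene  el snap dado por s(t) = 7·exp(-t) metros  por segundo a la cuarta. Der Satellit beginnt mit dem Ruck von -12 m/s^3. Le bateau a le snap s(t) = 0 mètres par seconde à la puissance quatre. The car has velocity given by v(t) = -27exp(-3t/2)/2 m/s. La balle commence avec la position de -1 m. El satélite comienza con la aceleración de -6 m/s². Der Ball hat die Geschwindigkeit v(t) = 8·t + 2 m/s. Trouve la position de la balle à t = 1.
Nous devons trouver l'intégrale de notre équation de la vitesse v(t) = 8·t + 2 1 fois. L'intégrale de la vitesse est la position. En utilisant x(0) = -1, nous obtenons x(t) = 4·t^2 + 2·t - 1. Nous avons la position x(t) = 4·t^2 + 2·t - 1. En substituant t = 1: x(1) = 5.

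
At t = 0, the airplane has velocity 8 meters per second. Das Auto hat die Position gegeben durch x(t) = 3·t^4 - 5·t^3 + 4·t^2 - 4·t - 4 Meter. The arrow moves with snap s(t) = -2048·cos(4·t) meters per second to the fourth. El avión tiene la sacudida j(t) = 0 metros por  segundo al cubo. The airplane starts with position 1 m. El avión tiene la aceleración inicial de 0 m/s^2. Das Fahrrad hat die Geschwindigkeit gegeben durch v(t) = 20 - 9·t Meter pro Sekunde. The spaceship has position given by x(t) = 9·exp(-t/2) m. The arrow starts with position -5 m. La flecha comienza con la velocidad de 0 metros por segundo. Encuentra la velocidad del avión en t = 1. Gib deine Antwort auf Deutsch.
Wir müssen unsere Gleichung für den Ruck j(t) = 0 2-mal integrieren. Die Stammfunktion von dem Ruck, mit a(0) = 0, ergibt die Beschleunigung: a(t) = 0. Durch Integration von der Beschleunigung und Verwendung der Anfangsbedingung v(0) = 8, erhalten wir v(t) = 8. Wir haben die Geschwindigkeit v(t) = 8. Durch Einsetzen von t = 1: v(1) = 8.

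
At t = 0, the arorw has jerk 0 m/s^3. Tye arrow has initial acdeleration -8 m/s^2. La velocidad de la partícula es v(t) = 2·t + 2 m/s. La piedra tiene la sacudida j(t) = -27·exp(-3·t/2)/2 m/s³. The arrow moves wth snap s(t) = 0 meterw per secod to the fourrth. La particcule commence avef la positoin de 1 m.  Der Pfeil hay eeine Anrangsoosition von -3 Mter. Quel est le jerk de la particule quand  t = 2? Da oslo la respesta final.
À t = 2, j = 0.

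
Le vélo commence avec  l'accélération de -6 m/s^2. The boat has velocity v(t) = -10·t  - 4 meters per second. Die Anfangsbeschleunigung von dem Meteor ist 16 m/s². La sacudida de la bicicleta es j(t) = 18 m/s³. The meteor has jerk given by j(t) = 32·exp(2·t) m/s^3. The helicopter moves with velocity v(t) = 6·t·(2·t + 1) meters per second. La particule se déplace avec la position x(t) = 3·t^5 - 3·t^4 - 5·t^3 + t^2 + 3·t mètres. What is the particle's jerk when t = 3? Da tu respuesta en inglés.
To solve this, we need to take 3 derivatives of our position equation x(t) = 3·t^5 - 3·t^4 - 5·t^3 + t^2 + 3·t. Differentiating position, we get velocity: v(t) = 15·t^4 - 12·t^3 - 15·t^2 + 2·t + 3. Differentiating velocity, we get acceleration: a(t) = 60·t^3 - 36·t^2 - 30·t + 2. Taking d/dt of a(t), we find j(t) = 180·t^2 - 72·t - 30. From the given jerk equation j(t) = 180·t^2 - 72·t - 30, we substitute t = 3 to get j = 1374.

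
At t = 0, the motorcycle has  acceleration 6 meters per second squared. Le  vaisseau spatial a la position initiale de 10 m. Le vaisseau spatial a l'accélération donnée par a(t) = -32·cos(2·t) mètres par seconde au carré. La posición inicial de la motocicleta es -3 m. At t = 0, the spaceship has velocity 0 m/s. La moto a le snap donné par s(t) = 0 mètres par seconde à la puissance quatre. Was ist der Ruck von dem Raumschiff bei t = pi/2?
Wir müssen unsere Gleichung für die Beschleunigung a(t) = -32·cos(2·t) 1-mal ableiten. Durch Ableiten von der Beschleunigung erhalten wir den Ruck: j(t) = 64·sin(2·t). Wir haben den Ruck j(t) = 64·sin(2·t). Durch Einsetzen von t = pi/2: j(pi/2) = 0.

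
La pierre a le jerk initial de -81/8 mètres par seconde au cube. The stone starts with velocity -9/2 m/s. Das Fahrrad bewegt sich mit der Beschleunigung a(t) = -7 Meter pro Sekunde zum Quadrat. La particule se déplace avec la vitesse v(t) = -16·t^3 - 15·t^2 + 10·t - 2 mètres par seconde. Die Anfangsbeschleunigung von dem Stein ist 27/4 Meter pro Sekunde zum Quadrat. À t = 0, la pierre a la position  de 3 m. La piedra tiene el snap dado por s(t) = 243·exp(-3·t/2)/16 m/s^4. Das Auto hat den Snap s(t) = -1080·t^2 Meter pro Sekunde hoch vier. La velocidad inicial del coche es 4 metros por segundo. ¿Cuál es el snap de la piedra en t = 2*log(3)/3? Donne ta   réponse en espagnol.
Usando s(t) = 243·exp(-3·t/2)/16 y sustituyendo t = 2*log(3)/3, encontramos s = 81/16.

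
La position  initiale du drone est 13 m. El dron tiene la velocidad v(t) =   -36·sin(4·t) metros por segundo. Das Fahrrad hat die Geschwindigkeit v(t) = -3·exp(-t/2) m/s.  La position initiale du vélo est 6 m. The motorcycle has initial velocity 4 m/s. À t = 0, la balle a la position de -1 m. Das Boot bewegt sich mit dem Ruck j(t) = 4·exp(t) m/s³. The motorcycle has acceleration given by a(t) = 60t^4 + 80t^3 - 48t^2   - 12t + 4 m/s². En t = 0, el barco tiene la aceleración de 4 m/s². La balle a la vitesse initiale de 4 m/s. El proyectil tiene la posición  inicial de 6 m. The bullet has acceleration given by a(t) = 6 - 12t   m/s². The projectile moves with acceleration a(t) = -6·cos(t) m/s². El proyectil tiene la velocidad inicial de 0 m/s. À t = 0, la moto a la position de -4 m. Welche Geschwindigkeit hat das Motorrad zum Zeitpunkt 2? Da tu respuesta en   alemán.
Ausgehend von der Beschleunigung a(t) = 60·t^4 + 80·t^3 - 48·t^2 - 12·t + 4, nehmen wir 1 Stammfunktion. Durch Integration von der Beschleunigung und Verwendung der Anfangsbedingung v(0) = 4, erhalten wir v(t) = 12·t^5 + 20·t^4 - 16·t^3 - 6·t^2 + 4·t + 4. Aus der Gleichung für die Geschwindigkeit v(t) = 12·t^5 + 20·t^4 - 16·t^3 - 6·t^2 + 4·t + 4, setzen wir t = 2 ein und erhalten v = 564.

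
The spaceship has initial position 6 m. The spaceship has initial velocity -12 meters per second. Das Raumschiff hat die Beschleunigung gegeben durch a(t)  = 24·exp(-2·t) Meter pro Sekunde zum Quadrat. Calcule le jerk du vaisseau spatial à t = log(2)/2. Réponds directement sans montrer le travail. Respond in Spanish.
j(log(2)/2) = -24.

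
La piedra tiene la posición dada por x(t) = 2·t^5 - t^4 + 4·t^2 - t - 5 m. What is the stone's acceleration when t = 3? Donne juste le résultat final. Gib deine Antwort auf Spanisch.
La aceleración en t = 3 es a = 980.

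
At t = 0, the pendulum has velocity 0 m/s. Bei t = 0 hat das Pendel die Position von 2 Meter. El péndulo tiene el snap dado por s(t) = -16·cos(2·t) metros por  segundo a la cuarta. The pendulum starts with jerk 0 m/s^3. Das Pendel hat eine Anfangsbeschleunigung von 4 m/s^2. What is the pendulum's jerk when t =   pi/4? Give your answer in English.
We need to integrate our snap equation s(t) = -16·cos(2·t) 1 time. Finding the antiderivative of s(t) and using j(0) = 0: j(t) = -8·sin(2·t). We have jerk j(t) = -8·sin(2·t). Substituting t = pi/4: j(pi/4) = -8.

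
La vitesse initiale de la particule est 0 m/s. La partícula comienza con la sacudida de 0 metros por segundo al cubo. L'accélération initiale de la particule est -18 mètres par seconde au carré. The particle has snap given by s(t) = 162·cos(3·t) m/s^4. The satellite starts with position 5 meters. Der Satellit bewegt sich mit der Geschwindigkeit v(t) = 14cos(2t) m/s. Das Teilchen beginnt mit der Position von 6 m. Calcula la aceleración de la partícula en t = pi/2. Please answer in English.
To solve this, we need to take 2 antiderivatives of our snap equation s(t) = 162·cos(3·t). Finding the integral of s(t) and using j(0) = 0: j(t) = 54·sin(3·t). Taking ∫j(t)dt and applying a(0) = -18, we find a(t) = -18·cos(3·t). From the given acceleration equation a(t) = -18·cos(3·t), we substitute t = pi/2 to get a = 0.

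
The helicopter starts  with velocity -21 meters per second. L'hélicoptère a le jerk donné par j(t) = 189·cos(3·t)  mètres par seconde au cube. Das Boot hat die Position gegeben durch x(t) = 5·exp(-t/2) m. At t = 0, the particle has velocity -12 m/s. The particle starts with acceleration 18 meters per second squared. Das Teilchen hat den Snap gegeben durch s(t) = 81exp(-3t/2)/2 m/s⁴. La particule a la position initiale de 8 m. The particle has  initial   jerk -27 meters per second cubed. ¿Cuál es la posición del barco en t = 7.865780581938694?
De la ecuación de la posición x(t) = 5·exp(-t/2), sustituimos t = 7.865780581938694 para obtener x = 0.0979348929708324.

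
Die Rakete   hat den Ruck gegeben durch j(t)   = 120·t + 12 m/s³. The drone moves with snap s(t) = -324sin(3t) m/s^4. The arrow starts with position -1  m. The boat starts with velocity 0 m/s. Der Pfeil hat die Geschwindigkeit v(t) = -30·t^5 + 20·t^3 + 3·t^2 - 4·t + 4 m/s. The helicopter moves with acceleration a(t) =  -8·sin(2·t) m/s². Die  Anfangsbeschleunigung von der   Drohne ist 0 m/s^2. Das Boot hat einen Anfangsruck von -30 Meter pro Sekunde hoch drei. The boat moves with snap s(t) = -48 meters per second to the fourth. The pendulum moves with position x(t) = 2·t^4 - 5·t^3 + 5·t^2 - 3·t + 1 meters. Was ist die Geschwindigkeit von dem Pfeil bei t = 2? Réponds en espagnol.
Usando v(t) = -30·t^5 + 20·t^3 + 3·t^2 - 4·t + 4 y sustituyendo t = 2, encontramos v = -792.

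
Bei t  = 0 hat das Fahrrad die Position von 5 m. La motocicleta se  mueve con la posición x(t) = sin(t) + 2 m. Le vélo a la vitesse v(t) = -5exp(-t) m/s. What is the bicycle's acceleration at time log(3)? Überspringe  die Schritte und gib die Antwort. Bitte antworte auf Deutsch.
Bei t = log(3), a = 5/3.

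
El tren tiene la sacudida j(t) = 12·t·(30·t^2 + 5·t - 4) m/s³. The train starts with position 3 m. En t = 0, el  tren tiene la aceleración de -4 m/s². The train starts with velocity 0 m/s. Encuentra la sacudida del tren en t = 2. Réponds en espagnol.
Usando j(t) = 12·t·(30·t^2 + 5·t - 4) y sustituyendo t = 2, encontramos j = 3024.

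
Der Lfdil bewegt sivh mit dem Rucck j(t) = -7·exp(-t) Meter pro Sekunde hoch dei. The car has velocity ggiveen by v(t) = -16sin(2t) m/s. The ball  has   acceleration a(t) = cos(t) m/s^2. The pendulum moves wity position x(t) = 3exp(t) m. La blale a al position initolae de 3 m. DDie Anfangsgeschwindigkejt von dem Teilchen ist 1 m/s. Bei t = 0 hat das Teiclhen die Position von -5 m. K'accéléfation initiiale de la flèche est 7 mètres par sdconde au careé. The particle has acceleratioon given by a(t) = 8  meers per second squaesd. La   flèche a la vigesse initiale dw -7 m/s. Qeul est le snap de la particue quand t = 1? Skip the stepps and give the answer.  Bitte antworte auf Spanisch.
En t = 1, s = 0.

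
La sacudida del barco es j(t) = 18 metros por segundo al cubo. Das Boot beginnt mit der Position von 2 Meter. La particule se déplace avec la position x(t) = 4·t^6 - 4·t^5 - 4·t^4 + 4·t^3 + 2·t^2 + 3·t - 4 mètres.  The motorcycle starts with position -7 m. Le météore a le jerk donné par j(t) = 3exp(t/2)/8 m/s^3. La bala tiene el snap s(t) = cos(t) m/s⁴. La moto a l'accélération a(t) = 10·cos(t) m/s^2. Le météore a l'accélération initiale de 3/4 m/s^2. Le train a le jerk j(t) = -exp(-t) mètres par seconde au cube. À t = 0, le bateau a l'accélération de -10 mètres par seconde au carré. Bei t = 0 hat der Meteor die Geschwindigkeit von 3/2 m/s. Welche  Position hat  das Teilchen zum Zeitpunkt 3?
Aus der Gleichung für die Position x(t) = 4·t^6 - 4·t^5 - 4·t^4 + 4·t^3 + 2·t^2 + 3·t - 4, setzen wir t = 3 ein und erhalten x = 1751.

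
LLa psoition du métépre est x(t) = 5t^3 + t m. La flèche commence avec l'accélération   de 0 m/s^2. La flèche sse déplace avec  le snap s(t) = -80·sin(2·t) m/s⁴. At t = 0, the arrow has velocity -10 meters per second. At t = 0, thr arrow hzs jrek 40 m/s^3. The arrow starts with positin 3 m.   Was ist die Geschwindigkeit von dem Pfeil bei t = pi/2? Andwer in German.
Wir müssen die Stammfunktion unserer Gleichung für den Snap s(t) = -80·sin(2·t) 3-mal finden. Mit ∫s(t)dt und Anwendung von j(0) = 40, finden wir j(t) = 40·cos(2·t). Mit ∫j(t)dt und Anwendung von a(0) = 0, finden wir a(t) = 20·sin(2·t). Die Stammfunktion von der Beschleunigung, mit v(0) = -10, ergibt die Geschwindigkeit: v(t) = -10·cos(2·t). Aus der Gleichung für die Geschwindigkeit v(t) = -10·cos(2·t), setzen wir t = pi/2 ein und erhalten v = 10.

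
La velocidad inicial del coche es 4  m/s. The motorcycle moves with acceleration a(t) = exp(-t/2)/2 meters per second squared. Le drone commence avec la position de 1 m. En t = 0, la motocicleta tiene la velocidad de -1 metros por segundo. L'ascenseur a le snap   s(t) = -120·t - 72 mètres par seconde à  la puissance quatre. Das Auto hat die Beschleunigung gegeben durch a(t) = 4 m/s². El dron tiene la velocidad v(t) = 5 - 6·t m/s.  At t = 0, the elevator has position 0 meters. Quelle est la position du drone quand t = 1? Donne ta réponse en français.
Nous devons intégrer notre équation de la vitesse v(t) = 5 - 6·t 1 fois. La primitive de la vitesse, avec x(0) = 1, donne la position: x(t) = -3·t^2 + 5·t + 1. En utilisant x(t) = -3·t^2 + 5·t + 1 et en substituant t = 1, nous trouvons x = 3.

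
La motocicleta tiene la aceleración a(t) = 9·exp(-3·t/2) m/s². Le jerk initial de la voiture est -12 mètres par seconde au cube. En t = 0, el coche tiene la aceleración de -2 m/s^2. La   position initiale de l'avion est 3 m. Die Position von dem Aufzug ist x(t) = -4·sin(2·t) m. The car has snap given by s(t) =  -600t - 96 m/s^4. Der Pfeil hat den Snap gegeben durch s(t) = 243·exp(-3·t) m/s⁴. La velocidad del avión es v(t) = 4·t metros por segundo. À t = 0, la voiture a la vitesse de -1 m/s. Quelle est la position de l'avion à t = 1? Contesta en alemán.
Wir müssen die Stammfunktion unserer Gleichung für die Geschwindigkeit v(t) = 4·t 1-mal finden. Die Stammfunktion von der Geschwindigkeit, mit x(0) = 3, ergibt die Position: x(t) = 2·t^2 + 3. Aus der Gleichung für die Position x(t) = 2·t^2 + 3, setzen wir t = 1 ein und erhalten x = 5.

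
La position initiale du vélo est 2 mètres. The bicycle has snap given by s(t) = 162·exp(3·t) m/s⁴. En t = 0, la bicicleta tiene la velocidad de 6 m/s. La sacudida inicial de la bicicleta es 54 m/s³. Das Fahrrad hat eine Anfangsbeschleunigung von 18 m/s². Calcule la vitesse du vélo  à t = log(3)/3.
Nous devons intégrer notre équation du snap s(t) = 162·exp(3·t) 3 fois. En intégrant le snap et en utilisant la condition initiale j(0) = 54, nous obtenons j(t) = 54·exp(3·t). En prenant ∫j(t)dt et en appliquant a(0) = 18, nous trouvons a(t) = 18·exp(3·t). En intégrant l'accélération et en utilisant la condition initiale v(0) = 6, nous obtenons v(t) = 6·exp(3·t). Nous avons la vitesse v(t) = 6·exp(3·t). En substituant t = log(3)/3: v(log(3)/3) = 18.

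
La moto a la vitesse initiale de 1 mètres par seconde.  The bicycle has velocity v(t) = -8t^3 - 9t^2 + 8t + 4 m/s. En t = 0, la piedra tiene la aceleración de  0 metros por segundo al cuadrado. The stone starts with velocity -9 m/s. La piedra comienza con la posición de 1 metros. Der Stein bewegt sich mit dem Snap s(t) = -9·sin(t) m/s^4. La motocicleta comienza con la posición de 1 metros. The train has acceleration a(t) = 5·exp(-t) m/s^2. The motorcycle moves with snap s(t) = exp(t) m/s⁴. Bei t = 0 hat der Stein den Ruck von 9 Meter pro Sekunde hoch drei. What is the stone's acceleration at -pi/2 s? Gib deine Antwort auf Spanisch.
Debemos encontrar la integral de nuestra ecuación del snap s(t) = -9·sin(t) 2 veces. La integral del snap, con j(0) = 9, da la sacudida: j(t) = 9·cos(t). Integrando la sacudida y usando la condición inicial a(0) = 0, obtenemos a(t) = 9·sin(t). De la ecuación de la aceleración a(t) = 9·sin(t), sustituimos t = -pi/2 para obtener a = -9.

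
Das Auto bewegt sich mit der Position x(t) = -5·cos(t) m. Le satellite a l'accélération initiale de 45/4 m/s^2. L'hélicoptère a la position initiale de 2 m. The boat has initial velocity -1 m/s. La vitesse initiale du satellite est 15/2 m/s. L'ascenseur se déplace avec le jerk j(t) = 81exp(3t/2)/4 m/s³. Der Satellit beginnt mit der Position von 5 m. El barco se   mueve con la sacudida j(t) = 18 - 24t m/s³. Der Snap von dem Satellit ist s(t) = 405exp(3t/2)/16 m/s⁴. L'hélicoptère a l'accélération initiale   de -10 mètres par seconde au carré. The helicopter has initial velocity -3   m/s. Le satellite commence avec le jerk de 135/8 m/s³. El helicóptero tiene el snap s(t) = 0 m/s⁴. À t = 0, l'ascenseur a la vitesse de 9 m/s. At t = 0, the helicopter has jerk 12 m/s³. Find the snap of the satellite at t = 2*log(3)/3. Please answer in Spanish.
De la ecuación del snap s(t) = 405·exp(3·t/2)/16, sustituimos t = 2*log(3)/3 para obtener s = 1215/16.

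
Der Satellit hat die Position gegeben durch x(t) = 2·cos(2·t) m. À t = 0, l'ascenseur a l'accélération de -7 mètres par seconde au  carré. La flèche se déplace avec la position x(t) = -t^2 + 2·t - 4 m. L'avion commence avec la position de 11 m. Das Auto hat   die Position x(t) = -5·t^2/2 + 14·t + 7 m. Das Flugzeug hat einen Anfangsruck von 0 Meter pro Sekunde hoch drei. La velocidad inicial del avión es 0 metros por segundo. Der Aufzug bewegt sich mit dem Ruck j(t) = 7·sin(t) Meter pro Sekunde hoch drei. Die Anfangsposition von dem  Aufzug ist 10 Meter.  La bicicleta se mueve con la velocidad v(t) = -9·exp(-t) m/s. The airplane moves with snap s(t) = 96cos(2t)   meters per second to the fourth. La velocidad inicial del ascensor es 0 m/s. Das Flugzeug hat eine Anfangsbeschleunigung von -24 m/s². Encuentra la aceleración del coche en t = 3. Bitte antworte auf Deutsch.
Ausgehend von der Position x(t) = -5·t^2/2 + 14·t + 7, nehmen wir 2 Ableitungen. Durch Ableiten von der Position erhalten wir die Geschwindigkeit: v(t) = 14 - 5·t. Mit d/dt von v(t) finden wir a(t) = -5. Mit a(t) = -5 und Einsetzen von t = 3, finden wir a = -5.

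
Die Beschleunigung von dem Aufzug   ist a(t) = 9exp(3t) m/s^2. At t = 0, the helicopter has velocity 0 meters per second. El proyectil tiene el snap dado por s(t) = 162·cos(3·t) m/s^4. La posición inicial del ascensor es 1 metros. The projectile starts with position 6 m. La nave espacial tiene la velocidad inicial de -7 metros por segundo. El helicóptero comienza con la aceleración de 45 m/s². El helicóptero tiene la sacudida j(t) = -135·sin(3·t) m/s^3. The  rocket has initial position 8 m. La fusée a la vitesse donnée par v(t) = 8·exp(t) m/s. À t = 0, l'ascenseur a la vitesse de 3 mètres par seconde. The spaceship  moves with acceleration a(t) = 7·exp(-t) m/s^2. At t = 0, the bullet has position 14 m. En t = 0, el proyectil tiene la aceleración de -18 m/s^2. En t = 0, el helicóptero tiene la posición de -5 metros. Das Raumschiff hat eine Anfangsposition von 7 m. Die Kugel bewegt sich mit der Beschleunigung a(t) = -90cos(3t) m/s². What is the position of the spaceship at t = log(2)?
We must find the antiderivative of our acceleration equation a(t) = 7·exp(-t) 2 times. Integrating acceleration and using the initial condition v(0) = -7, we get v(t) = -7·exp(-t). The integral of velocity, with x(0) = 7, gives position: x(t) = 7·exp(-t). From the given position equation x(t) = 7·exp(-t), we substitute t = log(2) to get x = 7/2.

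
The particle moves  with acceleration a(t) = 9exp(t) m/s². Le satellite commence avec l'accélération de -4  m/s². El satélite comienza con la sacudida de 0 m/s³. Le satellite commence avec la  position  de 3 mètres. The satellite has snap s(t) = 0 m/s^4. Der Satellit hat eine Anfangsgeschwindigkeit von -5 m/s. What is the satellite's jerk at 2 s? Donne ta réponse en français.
En partant du snap s(t) = 0, nous prenons 1 primitive. L'intégrale du snap est le jerk. En utilisant j(0) = 0, nous obtenons j(t) = 0. De l'équation du jerk j(t) = 0, nous substituons t = 2 pour obtenir j = 0.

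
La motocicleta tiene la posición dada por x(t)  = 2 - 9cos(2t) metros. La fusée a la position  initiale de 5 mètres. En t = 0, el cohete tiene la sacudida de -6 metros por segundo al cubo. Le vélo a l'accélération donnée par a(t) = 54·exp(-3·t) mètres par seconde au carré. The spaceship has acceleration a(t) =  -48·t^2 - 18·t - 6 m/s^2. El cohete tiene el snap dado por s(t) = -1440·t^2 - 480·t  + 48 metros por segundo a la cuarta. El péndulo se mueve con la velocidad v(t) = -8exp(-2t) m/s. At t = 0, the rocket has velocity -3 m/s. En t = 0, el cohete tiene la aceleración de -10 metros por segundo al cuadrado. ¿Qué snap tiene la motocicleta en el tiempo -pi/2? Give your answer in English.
To solve this, we need to take 4 derivatives of our position equation x(t) = 2 - 9·cos(2·t). Taking d/dt of x(t), we find v(t) = 18·sin(2·t). Differentiating velocity, we get acceleration: a(t) = 36·cos(2·t). Differentiating acceleration, we get jerk: j(t) = -72·sin(2·t). The derivative of jerk gives snap: s(t) = -144·cos(2·t). We have snap s(t) = -144·cos(2·t). Substituting t = -pi/2: s(-pi/2) = 144.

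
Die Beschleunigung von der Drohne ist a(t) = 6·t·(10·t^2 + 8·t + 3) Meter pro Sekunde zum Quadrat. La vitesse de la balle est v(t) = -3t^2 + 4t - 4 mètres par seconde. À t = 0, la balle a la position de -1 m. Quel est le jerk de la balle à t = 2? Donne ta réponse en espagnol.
Para resolver esto, necesitamos tomar 2 derivadas de nuestra ecuación de la velocidad v(t) = -3·t^2 + 4·t - 4. Tomando d/dt de v(t), encontramos a(t) = 4 - 6·t. La derivada de la aceleración da la sacudida: j(t) = -6. De la ecuación de la sacudida j(t) = -6, sustituimos t = 2 para obtener j = -6.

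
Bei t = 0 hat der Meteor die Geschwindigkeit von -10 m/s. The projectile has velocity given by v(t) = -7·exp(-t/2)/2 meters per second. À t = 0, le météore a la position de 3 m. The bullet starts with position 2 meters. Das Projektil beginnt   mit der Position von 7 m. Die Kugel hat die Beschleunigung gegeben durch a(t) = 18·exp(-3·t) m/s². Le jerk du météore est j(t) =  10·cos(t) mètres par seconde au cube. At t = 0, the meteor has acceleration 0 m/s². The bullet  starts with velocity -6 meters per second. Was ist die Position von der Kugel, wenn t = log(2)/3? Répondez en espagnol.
Necesitamos integrar nuestra ecuación de la aceleración a(t) = 18·exp(-3·t) 2 veces. Tomando ∫a(t)dt y aplicando v(0) = -6, encontramos v(t) = -6·exp(-3·t). La antiderivada de la velocidad, con x(0) = 2, da la posición: x(t) = 2·exp(-3·t). Usando x(t) = 2·exp(-3·t) y sustituyendo t = log(2)/3, encontramos x = 1.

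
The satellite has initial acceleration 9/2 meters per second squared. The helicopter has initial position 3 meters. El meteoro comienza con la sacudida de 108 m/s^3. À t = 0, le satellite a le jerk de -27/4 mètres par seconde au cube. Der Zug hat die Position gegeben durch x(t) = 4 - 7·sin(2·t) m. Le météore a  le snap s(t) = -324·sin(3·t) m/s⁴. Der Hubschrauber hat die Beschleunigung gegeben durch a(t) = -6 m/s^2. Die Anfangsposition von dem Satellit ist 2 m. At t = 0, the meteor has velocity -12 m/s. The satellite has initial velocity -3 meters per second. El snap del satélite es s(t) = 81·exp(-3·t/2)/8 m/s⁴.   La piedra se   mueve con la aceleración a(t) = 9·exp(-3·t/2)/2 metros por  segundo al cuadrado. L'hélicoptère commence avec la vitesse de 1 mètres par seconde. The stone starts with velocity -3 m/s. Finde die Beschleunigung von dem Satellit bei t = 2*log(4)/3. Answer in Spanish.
Necesitamos integrar nuestra ecuación del snap s(t) = 81·exp(-3·t/2)/8 2 veces. Integrando el snap y usando la condición inicial j(0) = -27/4, obtenemos j(t) = -27·exp(-3·t/2)/4. La antiderivada de la sacudida, con a(0) = 9/2, da la aceleración: a(t) = 9·exp(-3·t/2)/2. De la ecuación de la aceleración a(t) = 9·exp(-3·t/2)/2, sustituimos t = 2*log(4)/3 para obtener a = 9/8.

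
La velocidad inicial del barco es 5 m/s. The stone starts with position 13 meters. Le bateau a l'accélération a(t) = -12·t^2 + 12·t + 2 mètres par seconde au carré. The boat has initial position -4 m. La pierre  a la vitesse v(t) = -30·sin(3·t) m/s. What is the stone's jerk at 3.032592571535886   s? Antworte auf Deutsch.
Ausgehend von der Geschwindigkeit v(t) = -30·sin(3·t), nehmen wir 2 Ableitungen. Durch Ableiten von der Geschwindigkeit erhalten wir die Beschleunigung: a(t) = -90·cos(3·t). Die Ableitung von der Beschleunigung ergibt den Ruck: j(t) = 270·sin(3·t). Mit j(t) = 270·sin(3·t) und Einsetzen von t = 3.032592571535886, finden wir j = 86.7249937475802.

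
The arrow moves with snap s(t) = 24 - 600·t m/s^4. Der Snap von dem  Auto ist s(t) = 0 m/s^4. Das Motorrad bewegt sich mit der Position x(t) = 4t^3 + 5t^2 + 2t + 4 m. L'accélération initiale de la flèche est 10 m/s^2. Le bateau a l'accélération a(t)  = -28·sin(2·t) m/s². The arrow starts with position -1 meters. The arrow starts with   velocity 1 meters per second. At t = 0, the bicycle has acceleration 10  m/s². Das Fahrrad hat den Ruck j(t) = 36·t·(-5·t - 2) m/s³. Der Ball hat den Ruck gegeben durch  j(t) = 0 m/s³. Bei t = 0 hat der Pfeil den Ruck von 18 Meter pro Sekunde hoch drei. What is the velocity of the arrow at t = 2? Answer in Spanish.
Debemos encontrar la integral de nuestra ecuación del snap s(t) = 24 - 600·t 3 veces. Tomando ∫s(t)dt y aplicando j(0) = 18, encontramos j(t) = -300·t^2 + 24·t + 18. La antiderivada de la sacudida, con a(0) = 10, da la aceleración: a(t) = -100·t^3 + 12·t^2 + 18·t + 10. Tomando ∫a(t)dt y aplicando v(0) = 1, encontramos v(t) = -25·t^4 + 4·t^3 + 9·t^2 + 10·t + 1. Usando v(t) = -25·t^4 + 4·t^3 + 9·t^2 + 10·t + 1 y sustituyendo t = 2, encontramos v = -311.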